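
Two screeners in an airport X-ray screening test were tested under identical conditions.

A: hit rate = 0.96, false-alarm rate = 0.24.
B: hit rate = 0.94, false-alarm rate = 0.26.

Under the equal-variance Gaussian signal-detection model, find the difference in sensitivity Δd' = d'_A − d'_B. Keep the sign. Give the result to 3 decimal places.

A: z(0.96) = 1.7507, z(0.24) = -0.7063, d' = 2.4570
B: z(0.94) = 1.5548, z(0.26) = -0.6433, d' = 2.1981
Δd' = d'_A − d'_B = 2.4570 − 2.1981 = 0.2589
A has the higher sensitivity.

Δd' = 0.259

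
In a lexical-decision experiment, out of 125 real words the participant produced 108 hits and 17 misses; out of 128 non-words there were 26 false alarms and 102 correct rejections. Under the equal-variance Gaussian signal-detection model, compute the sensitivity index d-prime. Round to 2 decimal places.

d-prime = 1.93

H = 108/125 = 0.8640
FA = 26/128 = 0.2031
z(H) = z(0.8640) = 1.098
z(FA) = z(0.2031) = -0.831
d' = z(H) − z(FA) = 1.098 − (-0.831) = 1.929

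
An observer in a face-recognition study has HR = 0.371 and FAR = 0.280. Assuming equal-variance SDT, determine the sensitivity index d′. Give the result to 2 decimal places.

d′ = 0.25

z(0.371) = -0.329, z(0.280) = -0.583
d' = z(H) − z(FA) = -0.329 − (-0.583) = 0.254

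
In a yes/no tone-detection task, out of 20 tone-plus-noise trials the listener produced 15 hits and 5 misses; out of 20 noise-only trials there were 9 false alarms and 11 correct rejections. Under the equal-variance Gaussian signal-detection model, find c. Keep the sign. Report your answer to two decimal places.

c = -0.27

H = 15/20 = 0.7500
FA = 9/20 = 0.4500
z(0.7500) = 0.674, z(0.4500) = -0.126
c = −½·[z(H) + z(FA)] = −0.5 × (0.674 + (-0.126)) = -0.274
c < 0: the listener has a liberal response bias.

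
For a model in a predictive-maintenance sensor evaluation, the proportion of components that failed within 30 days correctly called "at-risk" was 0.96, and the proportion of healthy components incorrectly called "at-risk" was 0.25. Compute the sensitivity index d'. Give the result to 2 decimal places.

z(H) = z(0.96) = 1.751
z(FA) = z(0.25) = -0.674
d' = z(H) − z(FA) = 1.751 − (-0.674) = 2.425

d' = 2.43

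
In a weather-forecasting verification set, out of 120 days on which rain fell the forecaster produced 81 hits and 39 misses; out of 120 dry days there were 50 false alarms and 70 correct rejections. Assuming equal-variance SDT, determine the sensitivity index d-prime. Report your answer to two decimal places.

d-prime = 0.66

H = 81/120 = 0.6750
FA = 50/120 = 0.4167
z(H) = z(0.6750) = 0.454
z(FA) = z(0.4167) = -0.210
d' = z(H) − z(FA) = 0.454 − (-0.210) = 0.664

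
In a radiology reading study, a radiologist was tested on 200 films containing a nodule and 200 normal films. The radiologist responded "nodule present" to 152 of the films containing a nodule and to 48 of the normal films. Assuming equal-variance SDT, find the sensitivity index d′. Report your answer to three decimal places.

d′ = 1.413

H = 152/200 = 0.7600
FA = 48/200 = 0.2400
Φ⁻¹(H) = 0.7063
Φ⁻¹(FA) = -0.7063
d' = z(H) − z(FA) = 0.7063 − (-0.7063) = 1.4126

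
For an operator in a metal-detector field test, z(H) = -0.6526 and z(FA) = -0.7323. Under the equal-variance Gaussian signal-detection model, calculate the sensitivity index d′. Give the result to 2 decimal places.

d′ = 0.08

d' = z(H) − z(FA) = -0.6526 − (-0.7323) = 0.0797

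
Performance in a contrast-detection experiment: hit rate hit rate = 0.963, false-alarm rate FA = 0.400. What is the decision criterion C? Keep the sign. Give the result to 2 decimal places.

C = -0.77

z(0.963) = 1.7866, z(0.400) = -0.2533
c = −½·[z(H) + z(FA)] = −0.5 × (1.7866 + (-0.2533)) = -0.76665
c < 0: the observer has a liberal response bias.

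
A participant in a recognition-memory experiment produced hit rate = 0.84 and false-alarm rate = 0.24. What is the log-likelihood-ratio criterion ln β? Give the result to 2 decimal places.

z(H) = 0.994
z(FA) = -0.706
ln β = −½·[z(H)² − z(FA)²] = −0.5 × (0.988 − 0.498) = -0.245

ln β = -0.25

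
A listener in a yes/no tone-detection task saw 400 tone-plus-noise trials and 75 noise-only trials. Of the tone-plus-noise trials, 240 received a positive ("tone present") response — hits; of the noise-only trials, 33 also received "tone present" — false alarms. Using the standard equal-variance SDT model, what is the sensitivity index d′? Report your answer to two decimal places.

H = 240/400 = 0.6000
FA = 33/75 = 0.4400
z(H) = 0.2533
z(FA) = -0.1510
d' = z(H) − z(FA) = 0.2533 − (-0.1510) = 0.4043

d′ = 0.40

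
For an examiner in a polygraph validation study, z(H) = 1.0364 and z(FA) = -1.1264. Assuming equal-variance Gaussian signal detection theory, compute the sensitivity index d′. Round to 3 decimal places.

d′ = 2.163

d' = z(H) − z(FA) = 1.0364 − (-1.1264) = 2.1628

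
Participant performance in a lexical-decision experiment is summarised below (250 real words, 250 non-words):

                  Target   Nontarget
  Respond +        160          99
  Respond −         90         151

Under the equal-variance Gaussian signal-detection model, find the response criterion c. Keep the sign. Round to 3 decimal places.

c = -0.047

H = 160/250 = 0.6400
FA = 99/250 = 0.3960
z(0.6400) = 0.3585, z(0.3960) = -0.2637
c = −½·[z(H) + z(FA)] = −0.5 × (0.3585 + (-0.2637)) = -0.0474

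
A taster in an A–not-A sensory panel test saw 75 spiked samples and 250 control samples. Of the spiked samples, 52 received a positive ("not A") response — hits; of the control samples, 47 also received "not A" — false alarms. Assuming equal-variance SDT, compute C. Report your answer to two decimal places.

H = 52/75 = 0.6933
FA = 47/250 = 0.1880
z(0.6933) = 0.5052, z(0.1880) = -0.8853
c = −½·[z(H) + z(FA)] = −0.5 × (0.5052 + (-0.8853)) = 0.19005

C = 0.19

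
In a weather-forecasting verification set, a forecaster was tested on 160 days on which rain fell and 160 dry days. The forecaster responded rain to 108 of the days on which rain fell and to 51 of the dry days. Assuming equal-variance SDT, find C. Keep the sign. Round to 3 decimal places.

H = 108/160 = 0.6750
FA = 51/160 = 0.3187
Φ⁻¹(0.6750) = 0.4538, Φ⁻¹(0.3187) = -0.4713
c = −½·[z(H) + z(FA)] = −0.5 × (0.4538 + (-0.4713)) = 0.00875
c > 0: the forecaster has a conservative response bias.

C = 0.009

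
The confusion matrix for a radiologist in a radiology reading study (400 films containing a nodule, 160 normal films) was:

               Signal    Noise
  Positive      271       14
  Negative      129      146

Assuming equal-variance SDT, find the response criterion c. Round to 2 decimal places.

H = 271/400 = 0.6775
FA = 14/160 = 0.0875
Φ⁻¹(H) = Φ⁻¹(0.6775) = 0.4607
Φ⁻¹(FA) = Φ⁻¹(0.0875) = -1.3563
c = −½·[z(H) + z(FA)] = −0.5 × (0.4607 + (-1.3563)) = 0.4478
c > 0: the radiologist has a conservative response bias.

c = 0.45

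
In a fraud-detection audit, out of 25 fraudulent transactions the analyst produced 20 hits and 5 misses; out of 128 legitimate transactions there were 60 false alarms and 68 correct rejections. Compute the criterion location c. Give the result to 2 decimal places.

H = 20/25 = 0.8000
FA = 60/128 = 0.4688
Φ⁻¹(0.8000) = 0.8416, Φ⁻¹(0.4688) = -0.0783
c = −½·[z(H) + z(FA)] = −0.5 × (0.8416 + (-0.0783)) = -0.38165
c < 0: the analyst has a liberal response bias.

c = -0.38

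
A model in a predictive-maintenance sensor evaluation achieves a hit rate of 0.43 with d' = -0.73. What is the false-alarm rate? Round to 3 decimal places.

false-alarm rate = 0.710

z(hit rate) = z(0.43) = -0.1764
z(FA) = z(H) − d' = -0.1764 − (-0.73) = 0.5536
false-alarm rate = Φ(0.5536) = 0.7101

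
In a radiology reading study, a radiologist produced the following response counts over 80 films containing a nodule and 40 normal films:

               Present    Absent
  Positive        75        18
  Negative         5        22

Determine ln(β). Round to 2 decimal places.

H = 75/80 = 0.9375
FA = 18/40 = 0.4500
z(H) = 1.534
z(FA) = -0.126
ln β = −½·[z(H)² − z(FA)²] = −0.5 × (2.353 − 0.016) = -1.1685

ln β = -1.17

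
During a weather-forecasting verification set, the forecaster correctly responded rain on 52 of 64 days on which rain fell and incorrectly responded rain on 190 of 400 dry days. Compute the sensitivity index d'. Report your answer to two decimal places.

H = 52/64 = 0.8125
FA = 190/400 = 0.4750
Φ⁻¹(H) = 0.887
Φ⁻¹(FA) = -0.063
d' = z(H) − z(FA) = 0.887 − (-0.063) = 0.950

d' = 0.95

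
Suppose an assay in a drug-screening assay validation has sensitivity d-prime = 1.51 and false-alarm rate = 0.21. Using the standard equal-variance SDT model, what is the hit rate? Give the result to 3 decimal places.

z(false-alarm rate) = z(0.21) = -0.8064
z(H) = z(FA) + d' = -0.8064 + 1.51 = 0.7036
hit rate = Φ(0.7036) = 0.7592

hit rate = 0.759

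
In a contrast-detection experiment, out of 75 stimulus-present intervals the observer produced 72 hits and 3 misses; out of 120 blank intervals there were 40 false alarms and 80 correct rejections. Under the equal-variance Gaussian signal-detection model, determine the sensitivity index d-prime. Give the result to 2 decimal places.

H = 72/75 = 0.9600
FA = 40/120 = 0.3333
z(H) = z(0.9600) = 1.751
z(FA) = z(0.3333) = -0.431
d' = z(H) − z(FA) = 1.751 − (-0.431) = 2.182

d-prime = 2.18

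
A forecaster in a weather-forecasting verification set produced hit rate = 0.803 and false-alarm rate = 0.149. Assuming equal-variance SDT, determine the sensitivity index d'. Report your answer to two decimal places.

z(H) = z(0.803) = 0.852
z(FA) = z(0.149) = -1.041
d' = z(H) − z(FA) = 0.852 − (-1.041) = 1.893

d' = 1.89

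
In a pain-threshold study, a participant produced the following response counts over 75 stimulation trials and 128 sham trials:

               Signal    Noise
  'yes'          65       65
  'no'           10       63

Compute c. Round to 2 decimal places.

H = 65/75 = 0.8667
FA = 65/128 = 0.5078
z(H) = z(0.8667) = 1.111
z(FA) = z(0.5078) = 0.020
c = −½·[z(H) + z(FA)] = −0.5 × (1.111 + 0.020) = -0.5655

c = -0.57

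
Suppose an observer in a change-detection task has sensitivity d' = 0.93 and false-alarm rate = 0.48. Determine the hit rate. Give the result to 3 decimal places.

hit rate = 0.811

z(false-alarm rate) = z(0.48) = -0.0502
z(H) = z(FA) + d' = -0.0502 + 0.93 = 0.8798
hit rate = Φ(0.8798) = 0.8105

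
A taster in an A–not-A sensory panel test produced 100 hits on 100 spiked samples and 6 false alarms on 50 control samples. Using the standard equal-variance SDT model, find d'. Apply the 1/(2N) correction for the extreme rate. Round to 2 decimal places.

The hit rate is 100/100 = 1, so apply the 1/(2N) correction: H → 1 − 1/(2·100) = 0.99500.
z(H) = z(0.99500) = 2.576
z(FA) = z(0.12000) = -1.175
d' = 2.576 − (-1.175) = 3.751

d' = 3.75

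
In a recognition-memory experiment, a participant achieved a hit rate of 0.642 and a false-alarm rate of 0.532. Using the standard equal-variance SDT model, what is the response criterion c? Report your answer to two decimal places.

c = -0.22

z(0.642) = 0.364, z(0.532) = 0.080
c = −½·[z(H) + z(FA)] = −0.5 × (0.364 + 0.080) = -0.222
c < 0: the participant has a liberal response bias.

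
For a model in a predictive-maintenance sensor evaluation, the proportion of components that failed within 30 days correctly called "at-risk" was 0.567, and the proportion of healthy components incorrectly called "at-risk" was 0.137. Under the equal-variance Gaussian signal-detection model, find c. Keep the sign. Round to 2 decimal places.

z(0.567) = 0.1687, z(0.137) = -1.0939
c = −½·[z(H) + z(FA)] = −0.5 × (0.1687 + (-1.0939)) = 0.4626
c > 0: the model has a conservative response bias.

c = 0.46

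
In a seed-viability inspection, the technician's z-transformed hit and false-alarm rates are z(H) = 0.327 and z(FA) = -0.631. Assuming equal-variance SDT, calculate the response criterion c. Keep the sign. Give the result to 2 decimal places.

c = −½·[z(H) + z(FA)] = −½·(0.327 + (-0.631)) = 0.152

c = 0.15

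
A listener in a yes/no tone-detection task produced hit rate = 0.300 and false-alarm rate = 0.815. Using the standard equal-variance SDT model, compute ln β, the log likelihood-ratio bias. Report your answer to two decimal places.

z(H) = z(0.300) = -0.524
z(FA) = z(0.815) = 0.896
ln β = −½·[z(H)² − z(FA)²] = −0.5 × (0.275 − 0.803) = 0.264

ln β = 0.26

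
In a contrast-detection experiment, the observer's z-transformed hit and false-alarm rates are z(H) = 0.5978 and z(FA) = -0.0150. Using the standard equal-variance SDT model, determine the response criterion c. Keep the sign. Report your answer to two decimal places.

c = −½·[z(H) + z(FA)] = −½·(0.5978 + (-0.0150)) = -0.2914

c = -0.29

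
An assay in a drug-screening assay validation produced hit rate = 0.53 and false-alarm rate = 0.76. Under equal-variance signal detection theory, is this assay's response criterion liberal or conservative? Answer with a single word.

liberal

z(H) = 0.075, z(FA) = 0.706
c = −½·(z(H) + z(FA)) = -0.3905
c < 0 → liberal criterion (biased toward responding “yes”).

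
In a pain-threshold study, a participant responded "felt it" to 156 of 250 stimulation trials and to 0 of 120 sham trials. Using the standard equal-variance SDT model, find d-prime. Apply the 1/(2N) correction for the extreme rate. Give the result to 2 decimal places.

The false-alarm rate is 0/120 = 0, so apply the 1/(2N) correction: FA → 1/(2·120) = 0.00417.
z(H) = z(0.62400) = 0.316
z(FA) = z(0.00417) = -2.638
d' = 0.316 − (-2.638) = 2.954

d-prime = 2.95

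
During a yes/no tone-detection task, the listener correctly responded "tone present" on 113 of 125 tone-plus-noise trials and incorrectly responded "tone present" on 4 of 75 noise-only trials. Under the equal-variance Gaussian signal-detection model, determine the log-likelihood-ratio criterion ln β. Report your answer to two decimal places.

H = 113/125 = 0.9040
FA = 4/75 = 0.0533
z(0.9040) = 1.305, z(0.0533) = -1.614
ln β = −½·[z(H)² − z(FA)²] = −0.5 × (1.703 − 2.605) = 0.451

ln β = 0.45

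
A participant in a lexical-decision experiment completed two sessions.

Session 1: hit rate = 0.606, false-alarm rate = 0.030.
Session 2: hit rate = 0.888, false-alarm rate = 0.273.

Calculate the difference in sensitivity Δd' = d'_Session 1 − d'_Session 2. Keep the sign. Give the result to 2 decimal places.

Δd' = 0.33

Session 1: z(0.606) = 0.269, z(0.030) = -1.881, d' = 2.150
Session 2: z(0.888) = 1.216, z(0.273) = -0.604, d' = 1.820
Δd' = d'_Session 1 − d'_Session 2 = 2.150 − 1.820 = 0.330
Session 1 has the higher sensitivity.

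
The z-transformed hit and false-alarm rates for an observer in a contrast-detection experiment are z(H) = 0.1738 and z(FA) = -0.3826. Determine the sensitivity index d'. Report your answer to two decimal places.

d' = z(H) − z(FA) = 0.1738 − (-0.3826) = 0.5564

d' = 0.56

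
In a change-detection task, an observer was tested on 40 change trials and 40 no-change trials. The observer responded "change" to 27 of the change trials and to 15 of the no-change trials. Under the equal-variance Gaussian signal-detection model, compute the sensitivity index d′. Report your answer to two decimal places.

d′ = 0.77

H = 27/40 = 0.6750
FA = 15/40 = 0.3750
z(H) = 0.4538
z(FA) = -0.3186
d' = z(H) − z(FA) = 0.4538 − (-0.3186) = 0.7724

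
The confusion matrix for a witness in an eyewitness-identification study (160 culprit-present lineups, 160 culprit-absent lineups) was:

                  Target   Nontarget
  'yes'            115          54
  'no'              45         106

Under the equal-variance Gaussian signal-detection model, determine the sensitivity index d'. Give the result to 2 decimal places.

d' = 1.00

H = 115/160 = 0.7188
FA = 54/160 = 0.3375
z(H) = z(0.7188) = 0.579
z(FA) = z(0.3375) = -0.419
d' = z(H) − z(FA) = 0.579 − (-0.419) = 0.998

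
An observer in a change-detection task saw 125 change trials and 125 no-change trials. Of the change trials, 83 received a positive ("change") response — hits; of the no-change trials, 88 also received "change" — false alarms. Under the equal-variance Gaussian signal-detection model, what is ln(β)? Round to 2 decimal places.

ln β = 0.05

H = 83/125 = 0.6640
FA = 88/125 = 0.7040
Φ⁻¹(H) = Φ⁻¹(0.6640) = 0.423
Φ⁻¹(FA) = Φ⁻¹(0.7040) = 0.536
ln β = −½·[z(H)² − z(FA)²] = −0.5 × (0.179 − 0.287) = 0.054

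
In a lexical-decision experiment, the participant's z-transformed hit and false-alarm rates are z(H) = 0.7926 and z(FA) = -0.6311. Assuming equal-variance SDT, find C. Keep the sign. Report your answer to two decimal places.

c = −½·[z(H) + z(FA)] = −½·(0.7926 + (-0.6311)) = -0.08075

C = -0.08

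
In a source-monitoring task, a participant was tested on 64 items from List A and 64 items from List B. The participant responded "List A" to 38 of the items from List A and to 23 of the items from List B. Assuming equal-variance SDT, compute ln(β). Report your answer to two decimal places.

ln β = 0.04

H = 38/64 = 0.5938
FA = 23/64 = 0.3594
z(H) = 0.237
z(FA) = -0.360
ln β = −½·[z(H)² − z(FA)²] = −0.5 × (0.056 − 0.130) = 0.037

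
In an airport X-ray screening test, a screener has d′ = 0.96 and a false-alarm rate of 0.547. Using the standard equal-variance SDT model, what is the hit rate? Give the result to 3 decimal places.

hit rate = 0.860

z(false-alarm rate) = z(0.547) = 0.1181
z(H) = z(FA) + d' = 0.1181 + 0.96 = 1.0781
hit rate = Φ(1.0781) = 0.8595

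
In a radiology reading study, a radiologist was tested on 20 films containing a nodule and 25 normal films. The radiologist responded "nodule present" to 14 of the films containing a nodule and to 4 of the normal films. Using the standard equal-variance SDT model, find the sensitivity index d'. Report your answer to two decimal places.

d' = 1.52

H = 14/20 = 0.7000
FA = 4/25 = 0.1600
Φ⁻¹(0.7000) = 0.5244, Φ⁻¹(0.1600) = -0.9945
d' = z(H) − z(FA) = 0.5244 − (-0.9945) = 1.5189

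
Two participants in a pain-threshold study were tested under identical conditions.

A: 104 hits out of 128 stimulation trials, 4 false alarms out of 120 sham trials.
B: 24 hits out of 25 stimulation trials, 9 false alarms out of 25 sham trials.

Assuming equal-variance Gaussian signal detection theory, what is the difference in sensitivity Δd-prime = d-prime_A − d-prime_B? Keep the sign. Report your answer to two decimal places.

A: z(0.8125) = 0.887, z(0.0333) = -1.834, d' = 2.721
B: z(0.9600) = 1.751, z(0.3600) = -0.358, d' = 2.109
Δd' = d'_A − d'_B = 2.721 − 2.109 = 0.612
A has the higher sensitivity.

Δd-prime = 0.61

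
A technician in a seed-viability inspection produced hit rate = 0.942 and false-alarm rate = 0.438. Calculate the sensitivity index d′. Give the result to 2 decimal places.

z(H) = 1.572
z(FA) = -0.156
d' = z(H) − z(FA) = 1.572 − (-0.156) = 1.728

d′ = 1.73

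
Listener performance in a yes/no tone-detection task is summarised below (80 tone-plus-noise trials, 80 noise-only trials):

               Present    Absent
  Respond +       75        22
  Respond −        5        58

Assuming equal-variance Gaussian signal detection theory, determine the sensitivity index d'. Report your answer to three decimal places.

H = 75/80 = 0.9375
FA = 22/80 = 0.2750
Φ⁻¹(H) = 1.5341
Φ⁻¹(FA) = -0.5978
d' = z(H) − z(FA) = 1.5341 − (-0.5978) = 2.1319

d' = 2.132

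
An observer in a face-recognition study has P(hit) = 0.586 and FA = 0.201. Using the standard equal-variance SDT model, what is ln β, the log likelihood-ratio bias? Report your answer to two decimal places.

Φ⁻¹(H) = 0.217
Φ⁻¹(FA) = -0.838
ln β = −½·[z(H)² − z(FA)²] = −0.5 × (0.047 − 0.702) = 0.3275

ln β = 0.33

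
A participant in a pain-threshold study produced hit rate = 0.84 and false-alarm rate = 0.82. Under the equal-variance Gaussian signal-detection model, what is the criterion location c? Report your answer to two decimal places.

c = -0.95

Φ⁻¹(H) = Φ⁻¹(0.84) = 0.9945
Φ⁻¹(FA) = Φ⁻¹(0.82) = 0.9154
c = −½·[z(H) + z(FA)] = −0.5 × (0.9945 + 0.9154) = -0.95495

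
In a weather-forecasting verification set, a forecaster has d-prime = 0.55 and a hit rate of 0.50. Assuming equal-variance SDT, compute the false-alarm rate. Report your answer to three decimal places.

z(hit rate) = z(0.50) = 0.0000
z(FA) = z(H) − d' = 0.0000 − 0.55 = -0.5500
false-alarm rate = Φ(-0.5500) = 0.2912

false-alarm rate = 0.291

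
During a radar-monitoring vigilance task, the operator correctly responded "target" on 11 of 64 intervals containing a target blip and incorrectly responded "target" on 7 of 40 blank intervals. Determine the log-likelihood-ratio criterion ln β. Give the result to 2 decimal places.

ln β = -0.01

H = 11/64 = 0.1719
FA = 7/40 = 0.1750
z(H) = z(0.1719) = -0.947
z(FA) = z(0.1750) = -0.935
ln β = −½·[z(H)² − z(FA)²] = −0.5 × (0.897 − 0.874) = -0.0115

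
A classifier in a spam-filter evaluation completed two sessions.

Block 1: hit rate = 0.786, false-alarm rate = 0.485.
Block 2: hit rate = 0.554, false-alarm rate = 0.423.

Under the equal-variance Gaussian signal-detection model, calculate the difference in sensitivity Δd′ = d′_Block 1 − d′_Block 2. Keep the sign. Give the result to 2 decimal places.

Block 1: z(0.786) = 0.793, z(0.485) = -0.038, d' = 0.831
Block 2: z(0.554) = 0.136, z(0.423) = -0.194, d' = 0.330
Δd' = d'_Block 1 − d'_Block 2 = 0.831 − 0.330 = 0.501
Block 1 has the higher sensitivity.

Δd′ = 0.50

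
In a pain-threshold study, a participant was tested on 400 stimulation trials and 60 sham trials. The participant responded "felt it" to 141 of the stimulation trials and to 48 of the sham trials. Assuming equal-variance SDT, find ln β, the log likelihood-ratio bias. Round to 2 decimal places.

ln β = 0.28

H = 141/400 = 0.3525
FA = 48/60 = 0.8000
z(H) = z(0.3525) = -0.379
z(FA) = z(0.8000) = 0.842
ln β = −½·[z(H)² − z(FA)²] = −0.5 × (0.144 − 0.709) = 0.2825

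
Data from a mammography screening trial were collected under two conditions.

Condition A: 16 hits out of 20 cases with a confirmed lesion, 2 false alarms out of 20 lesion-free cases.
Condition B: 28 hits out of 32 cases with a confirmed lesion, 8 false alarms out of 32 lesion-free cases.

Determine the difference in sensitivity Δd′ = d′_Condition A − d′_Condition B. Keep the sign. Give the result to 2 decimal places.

Condition A: z(0.8000) = 0.842, z(0.1000) = -1.282, d' = 2.124
Condition B: z(0.8750) = 1.150, z(0.2500) = -0.674, d' = 1.824
Δd' = d'_Condition A − d'_Condition B = 2.124 − 1.824 = 0.300
Condition A has the higher sensitivity.

Δd′ = 0.30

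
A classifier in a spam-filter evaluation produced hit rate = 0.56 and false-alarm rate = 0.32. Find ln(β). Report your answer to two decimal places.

Φ⁻¹(0.56) = 0.151, Φ⁻¹(0.32) = -0.468
ln β = −½·[z(H)² − z(FA)²] = −0.5 × (0.023 − 0.219) = 0.098

ln β = 0.10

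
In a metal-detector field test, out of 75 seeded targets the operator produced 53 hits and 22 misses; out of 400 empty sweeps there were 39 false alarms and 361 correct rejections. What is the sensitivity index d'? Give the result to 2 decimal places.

d' = 1.84

H = 53/75 = 0.7067
FA = 39/400 = 0.0975
z(H) = z(0.7067) = 0.5438
z(FA) = z(0.0975) = -1.2959
d' = z(H) − z(FA) = 0.5438 − (-1.2959) = 1.8397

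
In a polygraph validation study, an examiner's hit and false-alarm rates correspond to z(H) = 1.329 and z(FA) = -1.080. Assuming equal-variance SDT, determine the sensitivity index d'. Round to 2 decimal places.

d' = 2.41

d' = z(H) − z(FA) = 1.329 − (-1.080) = 2.409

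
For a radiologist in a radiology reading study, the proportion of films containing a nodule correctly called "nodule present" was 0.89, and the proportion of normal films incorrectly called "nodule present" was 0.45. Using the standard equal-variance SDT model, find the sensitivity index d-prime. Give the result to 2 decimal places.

d-prime = 1.35

z(0.89) = 1.2265, z(0.45) = -0.1257
d' = z(H) − z(FA) = 1.2265 − (-0.1257) = 1.3522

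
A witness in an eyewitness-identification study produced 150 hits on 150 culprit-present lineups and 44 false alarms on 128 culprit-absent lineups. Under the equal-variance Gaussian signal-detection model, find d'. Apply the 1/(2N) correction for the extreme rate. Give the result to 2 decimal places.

The hit rate is 150/150 = 1, so apply the 1/(2N) correction: H → 1 − 1/(2·150) = 0.99667.
z(H) = z(0.99667) = 2.713
z(FA) = z(0.34375) = -0.402
d' = 2.713 − (-0.402) = 3.115

d' = 3.12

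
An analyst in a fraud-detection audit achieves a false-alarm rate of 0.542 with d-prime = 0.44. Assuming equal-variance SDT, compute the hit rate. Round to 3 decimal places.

z(false-alarm rate) = z(0.542) = 0.1055
z(H) = z(FA) + d' = 0.1055 + 0.44 = 0.5455
hit rate = Φ(0.5455) = 0.7073

hit rate = 0.707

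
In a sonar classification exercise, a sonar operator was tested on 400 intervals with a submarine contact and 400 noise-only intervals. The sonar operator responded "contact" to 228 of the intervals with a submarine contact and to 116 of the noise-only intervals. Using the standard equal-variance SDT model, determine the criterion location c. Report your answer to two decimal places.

c = 0.19

H = 228/400 = 0.5700
FA = 116/400 = 0.2900
Φ⁻¹(0.5700) = 0.176, Φ⁻¹(0.2900) = -0.553
c = −½·[z(H) + z(FA)] = −0.5 × (0.176 + (-0.553)) = 0.1885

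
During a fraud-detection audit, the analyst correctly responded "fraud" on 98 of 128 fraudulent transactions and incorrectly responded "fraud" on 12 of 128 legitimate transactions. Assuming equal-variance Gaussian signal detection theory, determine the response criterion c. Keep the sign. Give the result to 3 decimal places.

H = 98/128 = 0.7656
FA = 12/128 = 0.0938
z(H) = z(0.7656) = 0.7244
z(FA) = z(0.0938) = -1.3177
c = −½·[z(H) + z(FA)] = −0.5 × (0.7244 + (-1.3177)) = 0.29665

c = 0.297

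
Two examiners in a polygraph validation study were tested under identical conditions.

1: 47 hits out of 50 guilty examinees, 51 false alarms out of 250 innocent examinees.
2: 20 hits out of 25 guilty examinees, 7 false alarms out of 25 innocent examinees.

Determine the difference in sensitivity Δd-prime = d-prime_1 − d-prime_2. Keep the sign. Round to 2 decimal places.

Δd-prime = 0.96

1: z(0.9400) = 1.555, z(0.2040) = -0.827, d' = 2.382
2: z(0.8000) = 0.842, z(0.2800) = -0.583, d' = 1.425
Δd' = d'_1 − d'_2 = 2.382 − 1.425 = 0.957
1 has the higher sensitivity.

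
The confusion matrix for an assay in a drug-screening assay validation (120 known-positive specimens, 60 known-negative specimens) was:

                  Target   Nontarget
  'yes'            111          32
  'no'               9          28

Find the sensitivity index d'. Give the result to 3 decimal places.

d' = 1.356

H = 111/120 = 0.9250
FA = 32/60 = 0.5333
Φ⁻¹(H) = 1.4395
Φ⁻¹(FA) = 0.0836
d' = z(H) − z(FA) = 1.4395 − 0.0836 = 1.3559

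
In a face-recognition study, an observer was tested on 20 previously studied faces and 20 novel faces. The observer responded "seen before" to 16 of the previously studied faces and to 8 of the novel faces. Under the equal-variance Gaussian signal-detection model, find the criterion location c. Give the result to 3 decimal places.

H = 16/20 = 0.8000
FA = 8/20 = 0.4000
z(0.8000) = 0.8416, z(0.4000) = -0.2533
c = −½·[z(H) + z(FA)] = −0.5 × (0.8416 + (-0.2533)) = -0.29415
c < 0: the observer has a liberal response bias.

c = -0.294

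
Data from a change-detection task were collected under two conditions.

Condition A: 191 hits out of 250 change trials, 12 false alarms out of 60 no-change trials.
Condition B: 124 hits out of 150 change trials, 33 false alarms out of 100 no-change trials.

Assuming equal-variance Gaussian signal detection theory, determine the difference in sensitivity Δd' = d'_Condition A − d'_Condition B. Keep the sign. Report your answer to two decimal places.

Δd' = 0.18

Condition A: z(0.7640) = 0.719, z(0.2000) = -0.842, d' = 1.561
Condition B: z(0.8267) = 0.941, z(0.3300) = -0.440, d' = 1.381
Δd' = d'_Condition A − d'_Condition B = 1.561 − 1.381 = 0.180
Condition A has the higher sensitivity.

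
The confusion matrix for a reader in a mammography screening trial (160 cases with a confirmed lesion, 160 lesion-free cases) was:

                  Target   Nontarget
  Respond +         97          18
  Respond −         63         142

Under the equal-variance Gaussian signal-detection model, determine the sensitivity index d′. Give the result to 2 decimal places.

H = 97/160 = 0.6062
FA = 18/160 = 0.1125
z(H) = z(0.6062) = 0.2694
z(FA) = z(0.1125) = -1.2133
d' = z(H) − z(FA) = 0.2694 − (-1.2133) = 1.4827

d′ = 1.48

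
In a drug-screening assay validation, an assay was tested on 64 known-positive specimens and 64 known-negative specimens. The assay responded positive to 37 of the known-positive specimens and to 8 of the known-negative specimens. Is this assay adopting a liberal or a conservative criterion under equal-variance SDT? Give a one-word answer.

z(H) = 0.197, z(FA) = -1.150
c = −½·(z(H) + z(FA)) = 0.4765
c > 0 → conservative criterion (biased toward responding “no”).

conservative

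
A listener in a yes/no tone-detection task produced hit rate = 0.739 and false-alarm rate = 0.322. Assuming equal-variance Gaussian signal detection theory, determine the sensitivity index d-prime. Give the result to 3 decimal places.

d-prime = 1.102

Φ⁻¹(H) = Φ⁻¹(0.739) = 0.6403
Φ⁻¹(FA) = Φ⁻¹(0.322) = -0.4621
d' = z(H) − z(FA) = 0.6403 − (-0.4621) = 1.1024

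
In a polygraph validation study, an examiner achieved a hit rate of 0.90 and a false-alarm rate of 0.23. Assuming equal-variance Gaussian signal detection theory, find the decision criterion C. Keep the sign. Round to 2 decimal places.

z(H) = z(0.90) = 1.2816
z(FA) = z(0.23) = -0.7388
c = −½·[z(H) + z(FA)] = −0.5 × (1.2816 + (-0.7388)) = -0.2714
c < 0: the examiner has a liberal response bias.

C = -0.27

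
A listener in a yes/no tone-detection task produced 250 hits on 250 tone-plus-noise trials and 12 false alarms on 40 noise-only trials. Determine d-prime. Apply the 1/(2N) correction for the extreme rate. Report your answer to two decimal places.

The hit rate is 250/250 = 1, so apply the 1/(2N) correction: H → 1 − 1/(2·250) = 0.99800.
z(H) = z(0.99800) = 2.878
z(FA) = z(0.30000) = -0.524
d' = 2.878 − (-0.524) = 3.402

d-prime = 3.40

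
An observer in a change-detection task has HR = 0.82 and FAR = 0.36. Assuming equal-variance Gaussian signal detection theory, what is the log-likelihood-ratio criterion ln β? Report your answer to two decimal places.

Φ⁻¹(H) = 0.915
Φ⁻¹(FA) = -0.358
ln β = −½·[z(H)² − z(FA)²] = −0.5 × (0.837 − 0.128) = -0.3545

ln β = -0.35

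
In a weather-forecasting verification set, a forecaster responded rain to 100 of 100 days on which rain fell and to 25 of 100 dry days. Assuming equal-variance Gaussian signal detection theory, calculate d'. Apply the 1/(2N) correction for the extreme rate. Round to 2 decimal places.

d' = 3.25

The hit rate is 100/100 = 1, so apply the 1/(2N) correction: H → 1 − 1/(2·100) = 0.99500.
z(H) = z(0.99500) = 2.576
z(FA) = z(0.25000) = -0.674
d' = 2.576 − (-0.674) = 3.250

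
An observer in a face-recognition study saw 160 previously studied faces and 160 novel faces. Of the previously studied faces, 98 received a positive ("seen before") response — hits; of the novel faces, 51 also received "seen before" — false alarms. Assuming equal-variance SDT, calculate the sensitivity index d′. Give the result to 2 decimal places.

d′ = 0.76

H = 98/160 = 0.6125
FA = 51/160 = 0.3187
z(0.6125) = 0.2858, z(0.3187) = -0.4713
d' = z(H) − z(FA) = 0.2858 − (-0.4713) = 0.7571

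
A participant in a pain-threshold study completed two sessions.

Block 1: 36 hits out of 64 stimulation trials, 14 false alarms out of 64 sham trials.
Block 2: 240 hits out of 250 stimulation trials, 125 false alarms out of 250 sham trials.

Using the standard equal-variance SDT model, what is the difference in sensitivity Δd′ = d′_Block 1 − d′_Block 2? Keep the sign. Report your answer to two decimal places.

Block 1: z(0.5625) = 0.157, z(0.2188) = -0.776, d' = 0.933
Block 2: z(0.9600) = 1.751, z(0.5000) = 0.000, d' = 1.751
Δd' = d'_Block 1 − d'_Block 2 = 0.933 − 1.751 = -0.818
Block 2 has the higher sensitivity.

Δd′ = -0.82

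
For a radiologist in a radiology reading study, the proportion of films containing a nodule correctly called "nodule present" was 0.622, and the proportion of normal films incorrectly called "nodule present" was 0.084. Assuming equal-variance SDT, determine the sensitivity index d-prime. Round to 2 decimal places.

d-prime = 1.69

z(H) = z(0.622) = 0.311
z(FA) = z(0.084) = -1.379
d' = z(H) − z(FA) = 0.311 − (-1.379) = 1.690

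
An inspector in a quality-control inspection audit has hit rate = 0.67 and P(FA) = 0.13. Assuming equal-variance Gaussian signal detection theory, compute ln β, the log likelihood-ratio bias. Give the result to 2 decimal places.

ln β = 0.54

z(H) = z(0.67) = 0.440
z(FA) = z(0.13) = -1.126
ln β = −½·[z(H)² − z(FA)²] = −0.5 × (0.194 − 1.268) = 0.537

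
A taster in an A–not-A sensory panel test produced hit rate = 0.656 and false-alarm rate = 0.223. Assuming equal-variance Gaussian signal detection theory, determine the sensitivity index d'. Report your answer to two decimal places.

d' = 1.16

z(H) = 0.4016
z(FA) = -0.7621
d' = z(H) − z(FA) = 0.4016 − (-0.7621) = 1.1637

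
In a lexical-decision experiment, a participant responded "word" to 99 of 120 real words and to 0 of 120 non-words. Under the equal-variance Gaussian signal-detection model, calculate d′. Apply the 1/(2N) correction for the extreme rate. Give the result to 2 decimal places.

The false-alarm rate is 0/120 = 0, so apply the 1/(2N) correction: FA → 1/(2·120) = 0.00417.
z(H) = z(0.82500) = 0.935
z(FA) = z(0.00417) = -2.638
d' = 0.935 − (-2.638) = 3.573

d′ = 3.57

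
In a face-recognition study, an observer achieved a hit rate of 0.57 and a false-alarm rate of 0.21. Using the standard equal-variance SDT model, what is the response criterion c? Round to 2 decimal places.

z(0.57) = 0.176, z(0.21) = -0.806
c = −½·[z(H) + z(FA)] = −0.5 × (0.176 + (-0.806)) = 0.315
c > 0: the observer has a conservative response bias.

c = 0.32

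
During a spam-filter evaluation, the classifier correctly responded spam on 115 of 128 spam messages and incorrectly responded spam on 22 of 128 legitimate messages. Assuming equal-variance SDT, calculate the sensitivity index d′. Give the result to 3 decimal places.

H = 115/128 = 0.8984
FA = 22/128 = 0.1719
z(H) = z(0.8984) = 1.2725
z(FA) = z(0.1719) = -0.9467
d' = z(H) − z(FA) = 1.2725 − (-0.9467) = 2.2192

d′ = 2.219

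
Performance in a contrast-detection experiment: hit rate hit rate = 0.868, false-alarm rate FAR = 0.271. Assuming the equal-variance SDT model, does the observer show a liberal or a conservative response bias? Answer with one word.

liberal

z(H) = 1.117, z(FA) = -0.610
c = −½·(z(H) + z(FA)) = -0.2535
c < 0 → liberal criterion (biased toward responding “yes”).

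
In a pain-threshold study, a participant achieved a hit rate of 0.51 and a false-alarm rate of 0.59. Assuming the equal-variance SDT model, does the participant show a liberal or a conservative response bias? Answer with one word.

liberal

z(H) = 0.025, z(FA) = 0.228
c = −½·(z(H) + z(FA)) = -0.1265
c < 0 → liberal criterion (biased toward responding “yes”).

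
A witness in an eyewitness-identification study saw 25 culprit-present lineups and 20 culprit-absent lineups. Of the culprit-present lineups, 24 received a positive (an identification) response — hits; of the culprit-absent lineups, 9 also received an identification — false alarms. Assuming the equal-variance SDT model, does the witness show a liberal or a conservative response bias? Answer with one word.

z(H) = 1.751, z(FA) = -0.126
c = −½·(z(H) + z(FA)) = -0.8125
c < 0 → liberal criterion (biased toward responding “yes”).

liberal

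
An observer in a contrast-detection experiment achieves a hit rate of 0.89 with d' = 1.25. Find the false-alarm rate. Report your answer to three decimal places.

false-alarm rate = 0.491

z(hit rate) = z(0.89) = 1.2265
z(FA) = z(H) − d' = 1.2265 − 1.25 = -0.0235
false-alarm rate = Φ(-0.0235) = 0.4906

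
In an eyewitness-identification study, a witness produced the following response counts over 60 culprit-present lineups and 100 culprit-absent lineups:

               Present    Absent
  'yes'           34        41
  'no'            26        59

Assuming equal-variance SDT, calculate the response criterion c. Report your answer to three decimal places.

c = 0.030

H = 34/60 = 0.5667
FA = 41/100 = 0.4100
Φ⁻¹(H) = Φ⁻¹(0.5667) = 0.1680
Φ⁻¹(FA) = Φ⁻¹(0.4100) = -0.2275
c = −½·[z(H) + z(FA)] = −0.5 × (0.1680 + (-0.2275)) = 0.02975
c > 0: the witness has a conservative response bias.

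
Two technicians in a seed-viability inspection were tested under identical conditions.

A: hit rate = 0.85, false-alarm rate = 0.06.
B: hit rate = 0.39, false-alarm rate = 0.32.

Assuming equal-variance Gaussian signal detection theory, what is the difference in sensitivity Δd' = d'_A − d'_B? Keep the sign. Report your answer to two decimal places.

Δd' = 2.40

A: z(0.85) = 1.036, z(0.06) = -1.555, d' = 2.591
B: z(0.39) = -0.279, z(0.32) = -0.468, d' = 0.189
Δd' = d'_A − d'_B = 2.591 − 0.189 = 2.402
A has the higher sensitivity.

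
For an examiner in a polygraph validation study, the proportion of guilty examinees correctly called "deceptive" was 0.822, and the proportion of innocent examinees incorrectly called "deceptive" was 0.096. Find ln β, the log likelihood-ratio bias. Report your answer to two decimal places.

Φ⁻¹(0.822) = 0.923, Φ⁻¹(0.096) = -1.305
ln β = −½·[z(H)² − z(FA)²] = −0.5 × (0.852 − 1.703) = 0.4255

ln β = 0.43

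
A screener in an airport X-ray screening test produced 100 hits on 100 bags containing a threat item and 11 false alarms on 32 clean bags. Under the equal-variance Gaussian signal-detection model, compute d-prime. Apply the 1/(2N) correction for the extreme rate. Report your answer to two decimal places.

The hit rate is 100/100 = 1, so apply the 1/(2N) correction: H → 1 − 1/(2·100) = 0.99500.
z(H) = z(0.99500) = 2.576
z(FA) = z(0.34375) = -0.402
d' = 2.576 − (-0.402) = 2.978

d-prime = 2.98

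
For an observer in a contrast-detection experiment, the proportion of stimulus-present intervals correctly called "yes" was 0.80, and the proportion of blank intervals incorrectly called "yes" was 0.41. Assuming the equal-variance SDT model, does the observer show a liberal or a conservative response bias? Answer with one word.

liberal

z(H) = 0.842, z(FA) = -0.228
c = −½·(z(H) + z(FA)) = -0.307
c < 0 → liberal criterion (biased toward responding “yes”).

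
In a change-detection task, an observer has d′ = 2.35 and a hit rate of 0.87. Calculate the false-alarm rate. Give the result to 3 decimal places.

z(hit rate) = z(0.87) = 1.1264
z(FA) = z(H) − d' = 1.1264 − 2.35 = -1.2236
false-alarm rate = Φ(-1.2236) = 0.1106

false-alarm rate = 0.111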